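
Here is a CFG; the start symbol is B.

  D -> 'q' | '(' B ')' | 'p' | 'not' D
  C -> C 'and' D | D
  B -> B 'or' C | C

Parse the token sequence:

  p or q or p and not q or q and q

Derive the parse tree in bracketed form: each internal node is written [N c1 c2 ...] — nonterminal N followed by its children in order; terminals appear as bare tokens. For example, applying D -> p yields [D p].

B
B or C
B or C or C
B or C or C or C
C or C or C or C
D or C or C or C
p or C or C or C
p or D or C or C
p or q or C or C
p or q or C and D or C
p or q or D and D or C
p or q or p and D or C
p or q or p and not D or C
p or q or p and not q or C
p or q or p and not q or C and D
p or q or p and not q or D and D
p or q or p and not q or q and D
p or q or p and not q or q and q

[B [B [B [B [C [D p]]] or [C [D q]]] or [C [C [D p]] and [D not [D q]]]] or [C [C [D q]] and [D q]]]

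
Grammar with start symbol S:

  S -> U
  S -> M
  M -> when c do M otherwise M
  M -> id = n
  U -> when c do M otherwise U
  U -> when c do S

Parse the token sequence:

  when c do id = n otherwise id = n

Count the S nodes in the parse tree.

[S [M when c do [M id = n] otherwise [M id = n]]]

1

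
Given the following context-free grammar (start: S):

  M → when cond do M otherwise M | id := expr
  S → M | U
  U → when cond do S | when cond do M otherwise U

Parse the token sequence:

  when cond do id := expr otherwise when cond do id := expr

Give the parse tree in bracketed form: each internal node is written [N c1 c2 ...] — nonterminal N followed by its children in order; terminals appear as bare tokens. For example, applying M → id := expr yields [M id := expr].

S
U
when cond do M otherwise U
when cond do id := expr otherwise U
when cond do id := expr otherwise when cond do S
when cond do id := expr otherwise when cond do M
when cond do id := expr otherwise when cond do id := expr

[S [U when cond do [M id := expr] otherwise [U when cond do [S [M id := expr]]]]]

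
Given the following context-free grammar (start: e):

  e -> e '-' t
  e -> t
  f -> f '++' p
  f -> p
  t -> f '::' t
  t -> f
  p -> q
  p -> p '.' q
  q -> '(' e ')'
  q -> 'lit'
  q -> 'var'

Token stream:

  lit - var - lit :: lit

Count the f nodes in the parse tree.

[e [e [e [t [f [p [q lit]]]]] - [t [f [p [q var]]]]] - [t [f [p [q lit]]] :: [t [f [p [q lit]]]]]]

4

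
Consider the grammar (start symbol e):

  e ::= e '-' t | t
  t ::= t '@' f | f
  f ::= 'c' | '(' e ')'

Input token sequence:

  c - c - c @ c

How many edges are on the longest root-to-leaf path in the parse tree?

[e [e [e [t [f c]]] - [t [f c]]] - [t [t [f c]] @ [f c]]]

5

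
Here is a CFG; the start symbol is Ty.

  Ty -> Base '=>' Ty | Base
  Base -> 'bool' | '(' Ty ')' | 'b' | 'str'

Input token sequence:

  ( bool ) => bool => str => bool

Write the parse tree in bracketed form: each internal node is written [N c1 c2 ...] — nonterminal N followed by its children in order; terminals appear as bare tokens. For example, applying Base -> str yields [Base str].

Ty
Base => Ty
( Ty ) => Ty
( Base ) => Ty
( bool ) => Ty
( bool ) => Base => Ty
( bool ) => bool => Ty
( bool ) => bool => Base => Ty
( bool ) => bool => str => Ty
( bool ) => bool => str => Base
( bool ) => bool => str => bool

[Ty [Base ( [Ty [Base bool]] )] => [Ty [Base bool] => [Ty [Base str] => [Ty [Base bool]]]]]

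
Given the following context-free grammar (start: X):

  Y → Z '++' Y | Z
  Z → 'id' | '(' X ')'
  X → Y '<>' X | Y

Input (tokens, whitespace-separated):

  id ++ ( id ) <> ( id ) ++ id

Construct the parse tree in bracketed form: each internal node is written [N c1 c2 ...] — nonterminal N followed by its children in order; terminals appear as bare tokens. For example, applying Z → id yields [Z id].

X
Y <> X
Z ++ Y <> X
id ++ Y <> X
id ++ Z <> X
id ++ ( X ) <> X
id ++ ( Y ) <> X
id ++ ( Z ) <> X
id ++ ( id ) <> X
id ++ ( id ) <> Y
id ++ ( id ) <> Z ++ Y
id ++ ( id ) <> ( X ) ++ Y
id ++ ( id ) <> ( Y ) ++ Y
id ++ ( id ) <> ( Z ) ++ Y
id ++ ( id ) <> ( id ) ++ Y
id ++ ( id ) <> ( id ) ++ Z
id ++ ( id ) <> ( id ) ++ id

[X [Y [Z id] ++ [Y [Z ( [X [Y [Z id]]] )]]] <> [X [Y [Z ( [X [Y [Z id]]] )] ++ [Y [Z id]]]]]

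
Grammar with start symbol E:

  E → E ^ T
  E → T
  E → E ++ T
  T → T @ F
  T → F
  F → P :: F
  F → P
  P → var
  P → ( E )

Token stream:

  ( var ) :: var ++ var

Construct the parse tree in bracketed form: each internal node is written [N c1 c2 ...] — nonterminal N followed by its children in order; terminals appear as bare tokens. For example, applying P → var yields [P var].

[E [E [T [F [P ( [E [T [F [P var]]]] )] :: [F [P var]]]]] ++ [T [F [P var]]]]

E
E ++ T
T ++ T
F ++ T
P :: F ++ T
( E ) :: F ++ T
( T ) :: F ++ T
( F ) :: F ++ T
( P ) :: F ++ T
( var ) :: F ++ T
( var ) :: P ++ T
( var ) :: var ++ T
( var ) :: var ++ F
( var ) :: var ++ P
( var ) :: var ++ var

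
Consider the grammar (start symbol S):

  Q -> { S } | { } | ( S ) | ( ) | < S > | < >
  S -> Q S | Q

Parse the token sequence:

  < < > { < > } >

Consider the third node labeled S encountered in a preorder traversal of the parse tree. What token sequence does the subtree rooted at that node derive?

{ < > }

[S [Q < [S [Q < >] [S [Q { [S [Q < >]] }]]] >]]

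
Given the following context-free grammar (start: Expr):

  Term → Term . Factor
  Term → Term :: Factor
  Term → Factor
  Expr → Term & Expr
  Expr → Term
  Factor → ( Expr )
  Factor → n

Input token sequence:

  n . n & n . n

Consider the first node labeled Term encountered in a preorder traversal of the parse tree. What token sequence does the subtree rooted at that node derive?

n . n

[Expr [Term [Term [Factor n]] . [Factor n]] & [Expr [Term [Term [Factor n]] . [Factor n]]]]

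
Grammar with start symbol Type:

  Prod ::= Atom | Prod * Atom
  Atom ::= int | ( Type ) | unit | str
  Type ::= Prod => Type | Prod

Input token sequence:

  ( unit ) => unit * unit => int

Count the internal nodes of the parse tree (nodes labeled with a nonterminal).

[Type [Prod [Atom ( [Type [Prod [Atom unit]]] )]] => [Type [Prod [Prod [Atom unit]] * [Atom unit]] => [Type [Prod [Atom int]]]]]

14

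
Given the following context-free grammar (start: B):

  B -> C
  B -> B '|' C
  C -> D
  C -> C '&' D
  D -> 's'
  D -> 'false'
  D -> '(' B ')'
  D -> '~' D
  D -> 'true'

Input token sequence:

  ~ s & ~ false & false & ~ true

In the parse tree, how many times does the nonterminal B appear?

1

[B [C [C [C [C [D ~ [D s]]] & [D ~ [D false]]] & [D false]] & [D ~ [D true]]]]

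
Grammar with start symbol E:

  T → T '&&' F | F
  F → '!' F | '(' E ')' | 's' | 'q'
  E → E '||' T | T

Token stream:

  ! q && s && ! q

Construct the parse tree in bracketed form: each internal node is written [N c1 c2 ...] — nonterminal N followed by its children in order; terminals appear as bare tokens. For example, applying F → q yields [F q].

[E [T [T [T [F ! [F q]]] && [F s]] && [F ! [F q]]]]

E
T
T && F
T && F && F
F && F && F
! F && F && F
! q && F && F
! q && s && F
! q && s && ! F
! q && s && ! q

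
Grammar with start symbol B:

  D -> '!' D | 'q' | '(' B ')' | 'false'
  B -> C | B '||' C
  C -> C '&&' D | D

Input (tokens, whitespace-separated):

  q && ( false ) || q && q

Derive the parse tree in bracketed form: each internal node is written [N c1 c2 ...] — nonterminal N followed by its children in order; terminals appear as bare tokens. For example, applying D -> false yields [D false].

[B [B [C [C [D q]] && [D ( [B [C [D false]]] )]]] || [C [C [D q]] && [D q]]]

B
B || C
C || C
C && D || C
D && D || C
q && D || C
q && ( B ) || C
q && ( C ) || C
q && ( D ) || C
q && ( false ) || C
q && ( false ) || C && D
q && ( false ) || D && D
q && ( false ) || q && D
q && ( false ) || q && q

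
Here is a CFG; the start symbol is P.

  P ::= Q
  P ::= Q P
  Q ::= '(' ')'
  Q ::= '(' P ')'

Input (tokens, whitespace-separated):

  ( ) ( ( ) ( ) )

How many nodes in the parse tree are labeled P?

4

[P [Q ( )] [P [Q ( [P [Q ( )] [P [Q ( )]]] )]]]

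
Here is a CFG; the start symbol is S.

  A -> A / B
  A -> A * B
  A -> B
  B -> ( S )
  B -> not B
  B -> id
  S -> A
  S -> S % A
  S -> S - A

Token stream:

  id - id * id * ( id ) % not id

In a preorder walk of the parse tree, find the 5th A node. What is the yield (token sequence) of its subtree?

id

[S [S [S [A [B id]]] - [A [A [A [B id]] * [B id]] * [B ( [S [A [B id]]] )]]] % [A [B not [B id]]]]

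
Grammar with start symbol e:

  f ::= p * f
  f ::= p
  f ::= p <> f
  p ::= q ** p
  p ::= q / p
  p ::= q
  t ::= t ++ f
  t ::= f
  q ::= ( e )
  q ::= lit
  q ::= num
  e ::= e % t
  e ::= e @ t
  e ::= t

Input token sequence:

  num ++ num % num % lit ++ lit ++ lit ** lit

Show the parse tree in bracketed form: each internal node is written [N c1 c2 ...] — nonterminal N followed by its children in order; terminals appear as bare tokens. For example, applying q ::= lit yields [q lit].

[e [e [e [t [t [f [p [q num]]]] ++ [f [p [q num]]]]] % [t [f [p [q num]]]]] % [t [t [t [f [p [q lit]]]] ++ [f [p [q lit]]]] ++ [f [p [q lit] ** [p [q lit]]]]]]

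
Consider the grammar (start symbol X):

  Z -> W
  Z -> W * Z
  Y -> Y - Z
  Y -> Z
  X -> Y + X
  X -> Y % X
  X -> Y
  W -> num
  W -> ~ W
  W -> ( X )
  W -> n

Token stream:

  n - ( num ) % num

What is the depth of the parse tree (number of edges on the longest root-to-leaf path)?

8

[X [Y [Y [Z [W n]]] - [Z [W ( [X [Y [Z [W num]]]] )]]] % [X [Y [Z [W num]]]]]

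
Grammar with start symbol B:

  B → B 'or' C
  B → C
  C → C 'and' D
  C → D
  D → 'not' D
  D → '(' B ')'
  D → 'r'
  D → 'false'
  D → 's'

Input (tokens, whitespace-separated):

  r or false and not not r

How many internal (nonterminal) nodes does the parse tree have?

[B [B [C [D r]]] or [C [C [D false]] and [D not [D not [D r]]]]]

10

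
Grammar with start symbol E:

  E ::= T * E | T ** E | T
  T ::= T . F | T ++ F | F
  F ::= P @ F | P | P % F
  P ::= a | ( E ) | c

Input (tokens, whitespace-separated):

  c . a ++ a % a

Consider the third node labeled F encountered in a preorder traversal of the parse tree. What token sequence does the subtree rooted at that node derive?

[E [T [T [T [F [P c]]] . [F [P a]]] ++ [F [P a] % [F [P a]]]]]

a % a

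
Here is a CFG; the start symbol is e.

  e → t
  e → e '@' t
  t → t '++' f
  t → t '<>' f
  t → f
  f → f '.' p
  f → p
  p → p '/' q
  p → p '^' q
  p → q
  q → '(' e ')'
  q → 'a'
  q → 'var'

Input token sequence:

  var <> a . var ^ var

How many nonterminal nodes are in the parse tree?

[e [t [t [f [p [q var]]]] <> [f [f [p [q a]]] . [p [p [q var]] ^ [q var]]]]]

14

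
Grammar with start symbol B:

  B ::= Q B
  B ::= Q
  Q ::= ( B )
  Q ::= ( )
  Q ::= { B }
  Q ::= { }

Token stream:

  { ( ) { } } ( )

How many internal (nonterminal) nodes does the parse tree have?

[B [Q { [B [Q ( )] [B [Q { }]]] }] [B [Q ( )]]]

8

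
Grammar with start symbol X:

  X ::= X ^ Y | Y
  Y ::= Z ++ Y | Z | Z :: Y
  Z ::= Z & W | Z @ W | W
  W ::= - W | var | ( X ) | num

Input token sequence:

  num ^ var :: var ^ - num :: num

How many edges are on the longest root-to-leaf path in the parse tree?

6

[X [X [X [Y [Z [W num]]]] ^ [Y [Z [W var]] :: [Y [Z [W var]]]]] ^ [Y [Z [W - [W num]]] :: [Y [Z [W num]]]]]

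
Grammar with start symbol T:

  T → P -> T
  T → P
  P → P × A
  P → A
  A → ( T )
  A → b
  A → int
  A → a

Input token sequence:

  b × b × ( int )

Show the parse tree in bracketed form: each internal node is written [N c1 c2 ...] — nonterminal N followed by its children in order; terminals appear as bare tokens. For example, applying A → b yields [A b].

[T [P [P [P [A b]] × [A b]] × [A ( [T [P [A int]]] )]]]

T
P
P × A
P × A × A
A × A × A
b × A × A
b × b × A
b × b × ( T )
b × b × ( P )
b × b × ( A )
b × b × ( int )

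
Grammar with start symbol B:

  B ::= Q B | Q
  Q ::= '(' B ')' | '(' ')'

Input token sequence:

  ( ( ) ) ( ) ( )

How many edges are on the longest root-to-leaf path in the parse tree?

[B [Q ( [B [Q ( )]] )] [B [Q ( )] [B [Q ( )]]]]

4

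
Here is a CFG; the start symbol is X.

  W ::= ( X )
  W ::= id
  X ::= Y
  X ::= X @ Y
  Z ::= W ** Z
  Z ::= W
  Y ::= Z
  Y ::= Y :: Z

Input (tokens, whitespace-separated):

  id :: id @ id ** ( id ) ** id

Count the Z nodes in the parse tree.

6

[X [X [Y [Y [Z [W id]]] :: [Z [W id]]]] @ [Y [Z [W id] ** [Z [W ( [X [Y [Z [W id]]]] )] ** [Z [W id]]]]]]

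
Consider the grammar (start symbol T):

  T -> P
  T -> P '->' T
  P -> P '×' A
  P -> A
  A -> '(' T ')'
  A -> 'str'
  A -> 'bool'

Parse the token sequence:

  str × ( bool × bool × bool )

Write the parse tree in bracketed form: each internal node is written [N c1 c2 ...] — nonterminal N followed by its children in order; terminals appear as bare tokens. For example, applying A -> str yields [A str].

T
P
P × A
A × A
str × A
str × ( T )
str × ( P )
str × ( P × A )
str × ( P × A × A )
str × ( A × A × A )
str × ( bool × A × A )
str × ( bool × bool × A )
str × ( bool × bool × bool )

[T [P [P [A str]] × [A ( [T [P [P [P [A bool]] × [A bool]] × [A bool]]] )]]]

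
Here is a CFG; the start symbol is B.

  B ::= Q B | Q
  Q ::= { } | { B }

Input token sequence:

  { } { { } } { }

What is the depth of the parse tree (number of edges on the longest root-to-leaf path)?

5

[B [Q { }] [B [Q { [B [Q { }]] }] [B [Q { }]]]]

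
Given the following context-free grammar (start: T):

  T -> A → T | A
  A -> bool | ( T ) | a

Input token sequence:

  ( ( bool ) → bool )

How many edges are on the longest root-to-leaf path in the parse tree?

6

[T [A ( [T [A ( [T [A bool]] )] → [T [A bool]]] )]]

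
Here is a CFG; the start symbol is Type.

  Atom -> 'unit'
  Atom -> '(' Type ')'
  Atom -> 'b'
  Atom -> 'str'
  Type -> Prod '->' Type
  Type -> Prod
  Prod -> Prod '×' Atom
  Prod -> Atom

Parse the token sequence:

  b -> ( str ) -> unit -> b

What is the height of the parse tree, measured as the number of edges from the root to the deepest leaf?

7

[Type [Prod [Atom b]] -> [Type [Prod [Atom ( [Type [Prod [Atom str]]] )]] -> [Type [Prod [Atom unit]] -> [Type [Prod [Atom b]]]]]]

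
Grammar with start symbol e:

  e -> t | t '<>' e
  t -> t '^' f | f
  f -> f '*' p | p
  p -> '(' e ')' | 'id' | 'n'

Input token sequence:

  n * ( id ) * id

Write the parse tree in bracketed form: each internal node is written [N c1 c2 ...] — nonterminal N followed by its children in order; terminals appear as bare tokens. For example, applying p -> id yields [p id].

[e [t [f [f [f [p n]] * [p ( [e [t [f [p id]]]] )]] * [p id]]]]

e
t
f
f * p
f * p * p
p * p * p
n * p * p
n * ( e ) * p
n * ( t ) * p
n * ( f ) * p
n * ( p ) * p
n * ( id ) * p
n * ( id ) * id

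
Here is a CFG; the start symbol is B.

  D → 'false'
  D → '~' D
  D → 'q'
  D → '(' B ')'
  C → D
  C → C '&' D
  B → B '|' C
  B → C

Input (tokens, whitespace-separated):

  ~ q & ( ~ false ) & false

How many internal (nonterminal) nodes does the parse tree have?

[B [C [C [C [D ~ [D q]]] & [D ( [B [C [D ~ [D false]]]] )]] & [D false]]]

12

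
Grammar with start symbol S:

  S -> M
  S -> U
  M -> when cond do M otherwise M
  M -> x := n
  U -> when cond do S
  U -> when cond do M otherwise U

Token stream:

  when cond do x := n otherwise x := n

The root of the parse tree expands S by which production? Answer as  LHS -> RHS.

[S [M when cond do [M x := n] otherwise [M x := n]]]

S -> M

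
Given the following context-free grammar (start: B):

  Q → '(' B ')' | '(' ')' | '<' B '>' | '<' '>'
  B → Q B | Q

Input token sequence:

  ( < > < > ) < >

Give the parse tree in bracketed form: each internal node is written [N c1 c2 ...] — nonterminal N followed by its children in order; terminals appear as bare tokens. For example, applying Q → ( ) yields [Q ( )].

B
Q B
( B ) B
( Q B ) B
( < > B ) B
( < > Q ) B
( < > < > ) B
( < > < > ) Q
( < > < > ) < >

[B [Q ( [B [Q < >] [B [Q < >]]] )] [B [Q < >]]]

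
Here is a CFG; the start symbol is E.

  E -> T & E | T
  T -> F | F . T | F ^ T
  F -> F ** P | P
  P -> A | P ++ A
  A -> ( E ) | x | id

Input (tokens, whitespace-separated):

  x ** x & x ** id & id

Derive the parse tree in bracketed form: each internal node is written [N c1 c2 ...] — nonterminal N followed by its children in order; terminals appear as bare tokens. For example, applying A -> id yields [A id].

[E [T [F [F [P [A x]]] ** [P [A x]]]] & [E [T [F [F [P [A x]]] ** [P [A id]]]] & [E [T [F [P [A id]]]]]]]

E
T & E
F & E
F ** P & E
P ** P & E
A ** P & E
x ** P & E
x ** A & E
x ** x & E
x ** x & T & E
x ** x & F & E
x ** x & F ** P & E
x ** x & P ** P & E
x ** x & A ** P & E
x ** x & x ** P & E
x ** x & x ** A & E
x ** x & x ** id & E
x ** x & x ** id & T
x ** x & x ** id & F
x ** x & x ** id & P
x ** x & x ** id & A
x ** x & x ** id & id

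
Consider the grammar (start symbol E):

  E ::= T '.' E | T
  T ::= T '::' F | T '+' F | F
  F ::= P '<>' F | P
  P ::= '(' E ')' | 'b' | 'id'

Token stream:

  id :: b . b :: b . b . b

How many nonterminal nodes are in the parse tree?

22

[E [T [T [F [P id]]] :: [F [P b]]] . [E [T [T [F [P b]]] :: [F [P b]]] . [E [T [F [P b]]] . [E [T [F [P b]]]]]]]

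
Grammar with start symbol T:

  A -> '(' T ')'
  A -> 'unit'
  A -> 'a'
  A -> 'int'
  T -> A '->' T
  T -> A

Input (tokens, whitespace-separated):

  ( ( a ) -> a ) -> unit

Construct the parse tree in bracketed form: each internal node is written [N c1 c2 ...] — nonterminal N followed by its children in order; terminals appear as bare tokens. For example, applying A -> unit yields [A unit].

T
A -> T
( T ) -> T
( A -> T ) -> T
( ( T ) -> T ) -> T
( ( A ) -> T ) -> T
( ( a ) -> T ) -> T
( ( a ) -> A ) -> T
( ( a ) -> a ) -> T
( ( a ) -> a ) -> A
( ( a ) -> a ) -> unit

[T [A ( [T [A ( [T [A a]] )] -> [T [A a]]] )] -> [T [A unit]]]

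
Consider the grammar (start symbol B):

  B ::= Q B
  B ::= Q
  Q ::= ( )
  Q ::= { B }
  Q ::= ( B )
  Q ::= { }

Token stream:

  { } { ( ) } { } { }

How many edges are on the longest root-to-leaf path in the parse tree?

[B [Q { }] [B [Q { [B [Q ( )]] }] [B [Q { }] [B [Q { }]]]]]

5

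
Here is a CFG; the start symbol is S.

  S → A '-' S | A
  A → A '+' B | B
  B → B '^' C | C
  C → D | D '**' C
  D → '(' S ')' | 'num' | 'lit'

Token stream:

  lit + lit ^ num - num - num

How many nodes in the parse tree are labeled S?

3

[S [A [A [B [C [D lit]]]] + [B [B [C [D lit]]] ^ [C [D num]]]] - [S [A [B [C [D num]]]] - [S [A [B [C [D num]]]]]]]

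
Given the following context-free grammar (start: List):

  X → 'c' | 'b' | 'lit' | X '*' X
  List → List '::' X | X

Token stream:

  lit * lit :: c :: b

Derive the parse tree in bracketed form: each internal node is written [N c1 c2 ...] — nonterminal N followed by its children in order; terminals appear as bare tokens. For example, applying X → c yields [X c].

[List [List [List [X [X lit] * [X lit]]] :: [X c]] :: [X b]]

List
List :: X
List :: X :: X
X :: X :: X
X * X :: X :: X
lit * X :: X :: X
lit * lit :: X :: X
lit * lit :: c :: X
lit * lit :: c :: b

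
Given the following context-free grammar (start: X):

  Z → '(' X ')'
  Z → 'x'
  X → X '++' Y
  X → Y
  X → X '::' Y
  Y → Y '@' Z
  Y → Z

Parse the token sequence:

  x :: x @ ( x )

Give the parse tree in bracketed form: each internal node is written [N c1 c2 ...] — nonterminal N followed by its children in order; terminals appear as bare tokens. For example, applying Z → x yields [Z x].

X
X :: Y
Y :: Y
Z :: Y
x :: Y
x :: Y @ Z
x :: Z @ Z
x :: x @ Z
x :: x @ ( X )
x :: x @ ( Y )
x :: x @ ( Z )
x :: x @ ( x )

[X [X [Y [Z x]]] :: [Y [Y [Z x]] @ [Z ( [X [Y [Z x]]] )]]]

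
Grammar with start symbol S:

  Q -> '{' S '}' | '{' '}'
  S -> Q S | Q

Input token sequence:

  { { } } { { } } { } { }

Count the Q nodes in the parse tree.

[S [Q { [S [Q { }]] }] [S [Q { [S [Q { }]] }] [S [Q { }] [S [Q { }]]]]]

6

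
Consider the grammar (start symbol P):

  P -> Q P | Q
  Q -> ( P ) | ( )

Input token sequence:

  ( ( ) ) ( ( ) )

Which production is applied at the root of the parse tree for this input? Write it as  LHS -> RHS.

[P [Q ( [P [Q ( )]] )] [P [Q ( [P [Q ( )]] )]]]

P -> Q P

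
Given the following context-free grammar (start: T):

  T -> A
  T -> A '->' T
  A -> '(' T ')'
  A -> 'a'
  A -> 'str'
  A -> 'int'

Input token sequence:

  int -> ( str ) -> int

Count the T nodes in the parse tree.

4

[T [A int] -> [T [A ( [T [A str]] )] -> [T [A int]]]]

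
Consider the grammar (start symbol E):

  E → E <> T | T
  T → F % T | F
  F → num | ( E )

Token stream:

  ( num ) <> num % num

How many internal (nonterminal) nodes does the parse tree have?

11

[E [E [T [F ( [E [T [F num]]] )]]] <> [T [F num] % [T [F num]]]]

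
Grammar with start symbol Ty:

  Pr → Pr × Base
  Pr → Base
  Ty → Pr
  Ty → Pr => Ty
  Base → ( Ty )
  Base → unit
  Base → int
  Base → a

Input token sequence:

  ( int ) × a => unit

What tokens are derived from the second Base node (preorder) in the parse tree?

int

[Ty [Pr [Pr [Base ( [Ty [Pr [Base int]]] )]] × [Base a]] => [Ty [Pr [Base unit]]]]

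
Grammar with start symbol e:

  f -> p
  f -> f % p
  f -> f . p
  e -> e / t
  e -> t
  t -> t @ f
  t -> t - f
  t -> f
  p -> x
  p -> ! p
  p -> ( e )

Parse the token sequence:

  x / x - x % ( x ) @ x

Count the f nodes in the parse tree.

[e [e [t [f [p x]]]] / [t [t [t [f [p x]]] - [f [f [p x]] % [p ( [e [t [f [p x]]]] )]]] @ [f [p x]]]]

6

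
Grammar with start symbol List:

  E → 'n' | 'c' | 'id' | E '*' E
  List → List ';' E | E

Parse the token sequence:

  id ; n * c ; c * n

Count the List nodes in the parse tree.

3

[List [List [List [E id]] ; [E [E n] * [E c]]] ; [E [E c] * [E n]]]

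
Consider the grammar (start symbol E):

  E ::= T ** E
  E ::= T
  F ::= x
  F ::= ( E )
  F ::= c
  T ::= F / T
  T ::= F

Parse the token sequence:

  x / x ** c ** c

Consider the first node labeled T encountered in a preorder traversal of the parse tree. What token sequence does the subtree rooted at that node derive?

x / x

[E [T [F x] / [T [F x]]] ** [E [T [F c]] ** [E [T [F c]]]]]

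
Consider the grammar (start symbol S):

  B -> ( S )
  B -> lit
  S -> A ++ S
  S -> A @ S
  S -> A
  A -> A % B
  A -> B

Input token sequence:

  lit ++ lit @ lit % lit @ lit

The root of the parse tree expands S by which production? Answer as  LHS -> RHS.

S -> A ++ S

[S [A [B lit]] ++ [S [A [B lit]] @ [S [A [A [B lit]] % [B lit]] @ [S [A [B lit]]]]]]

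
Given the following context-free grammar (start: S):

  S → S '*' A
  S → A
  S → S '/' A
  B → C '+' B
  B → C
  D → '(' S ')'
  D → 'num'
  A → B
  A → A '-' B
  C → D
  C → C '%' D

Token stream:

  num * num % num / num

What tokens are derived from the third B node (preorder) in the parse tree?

[S [S [S [A [B [C [D num]]]]] * [A [B [C [C [D num]] % [D num]]]]] / [A [B [C [D num]]]]]

num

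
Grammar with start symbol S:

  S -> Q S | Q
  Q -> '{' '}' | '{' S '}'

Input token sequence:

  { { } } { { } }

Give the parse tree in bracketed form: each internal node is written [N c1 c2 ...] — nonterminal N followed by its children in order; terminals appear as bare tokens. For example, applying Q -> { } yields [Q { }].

[S [Q { [S [Q { }]] }] [S [Q { [S [Q { }]] }]]]

S
Q S
{ S } S
{ Q } S
{ { } } S
{ { } } Q
{ { } } { S }
{ { } } { Q }
{ { } } { { } }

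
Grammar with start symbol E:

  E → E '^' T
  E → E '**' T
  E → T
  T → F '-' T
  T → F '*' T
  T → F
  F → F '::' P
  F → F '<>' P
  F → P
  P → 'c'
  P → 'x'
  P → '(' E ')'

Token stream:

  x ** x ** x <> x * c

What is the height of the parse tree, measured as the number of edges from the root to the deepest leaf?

6

[E [E [E [T [F [P x]]]] ** [T [F [P x]]]] ** [T [F [F [P x]] <> [P x]] * [T [F [P c]]]]]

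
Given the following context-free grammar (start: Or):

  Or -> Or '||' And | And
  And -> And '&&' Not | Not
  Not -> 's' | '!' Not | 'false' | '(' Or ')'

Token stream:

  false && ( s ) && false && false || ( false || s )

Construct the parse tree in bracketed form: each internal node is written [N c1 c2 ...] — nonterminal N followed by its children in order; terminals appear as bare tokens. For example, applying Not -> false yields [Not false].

[Or [Or [And [And [And [And [Not false]] && [Not ( [Or [And [Not s]]] )]] && [Not false]] && [Not false]]] || [And [Not ( [Or [Or [And [Not false]]] || [And [Not s]]] )]]]

Or
Or || And
And || And
And && Not || And
And && Not && Not || And
And && Not && Not && Not || And
Not && Not && Not && Not || And
false && Not && Not && Not || And
false && ( Or ) && Not && Not || And
false && ( And ) && Not && Not || And
false && ( Not ) && Not && Not || And
false && ( s ) && Not && Not || And
false && ( s ) && false && Not || And
false && ( s ) && false && false || And
false && ( s ) && false && false || Not
false && ( s ) && false && false || ( Or )
false && ( s ) && false && false || ( Or || And )
false && ( s ) && false && false || ( And || And )
false && ( s ) && false && false || ( Not || And )
false && ( s ) && false && false || ( false || And )
false && ( s ) && false && false || ( false || Not )
false && ( s ) && false && false || ( false || s )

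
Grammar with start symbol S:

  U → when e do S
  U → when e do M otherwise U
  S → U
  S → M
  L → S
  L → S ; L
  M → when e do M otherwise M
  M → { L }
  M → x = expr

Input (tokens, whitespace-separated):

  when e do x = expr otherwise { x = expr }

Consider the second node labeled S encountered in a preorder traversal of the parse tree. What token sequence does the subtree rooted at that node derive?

x = expr

[S [M when e do [M x = expr] otherwise [M { [L [S [M x = expr]]] }]]]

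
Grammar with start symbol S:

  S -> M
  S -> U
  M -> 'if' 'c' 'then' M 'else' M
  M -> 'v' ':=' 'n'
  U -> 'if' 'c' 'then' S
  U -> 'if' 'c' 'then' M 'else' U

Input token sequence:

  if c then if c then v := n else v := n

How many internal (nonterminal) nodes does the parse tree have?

6

[S [U if c then [S [M if c then [M v := n] else [M v := n]]]]]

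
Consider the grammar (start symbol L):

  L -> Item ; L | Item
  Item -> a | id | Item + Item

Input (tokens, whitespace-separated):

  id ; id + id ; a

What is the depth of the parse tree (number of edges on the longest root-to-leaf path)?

[L [Item id] ; [L [Item [Item id] + [Item id]] ; [L [Item a]]]]

4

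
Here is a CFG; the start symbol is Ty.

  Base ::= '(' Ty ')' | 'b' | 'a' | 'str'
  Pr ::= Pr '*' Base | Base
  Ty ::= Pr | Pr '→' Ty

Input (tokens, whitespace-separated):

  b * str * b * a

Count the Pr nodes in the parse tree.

4

[Ty [Pr [Pr [Pr [Pr [Base b]] * [Base str]] * [Base b]] * [Base a]]]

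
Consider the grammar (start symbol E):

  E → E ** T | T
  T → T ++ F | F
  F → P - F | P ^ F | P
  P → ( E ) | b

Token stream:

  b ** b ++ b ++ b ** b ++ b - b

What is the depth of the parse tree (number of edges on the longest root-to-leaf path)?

[E [E [E [T [F [P b]]]] ** [T [T [T [F [P b]]] ++ [F [P b]]] ++ [F [P b]]]] ** [T [T [F [P b]]] ++ [F [P b] - [F [P b]]]]]

7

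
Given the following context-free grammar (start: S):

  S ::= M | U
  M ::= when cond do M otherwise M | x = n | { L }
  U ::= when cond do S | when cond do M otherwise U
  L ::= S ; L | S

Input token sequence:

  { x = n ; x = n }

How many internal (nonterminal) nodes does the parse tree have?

8

[S [M { [L [S [M x = n]] ; [L [S [M x = n]]]] }]]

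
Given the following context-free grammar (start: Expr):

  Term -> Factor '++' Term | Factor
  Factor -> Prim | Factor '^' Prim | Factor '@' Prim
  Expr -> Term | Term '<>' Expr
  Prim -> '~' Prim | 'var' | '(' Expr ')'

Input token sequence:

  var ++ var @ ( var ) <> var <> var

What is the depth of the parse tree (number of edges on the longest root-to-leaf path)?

[Expr [Term [Factor [Prim var]] ++ [Term [Factor [Factor [Prim var]] @ [Prim ( [Expr [Term [Factor [Prim var]]]] )]]]] <> [Expr [Term [Factor [Prim var]]] <> [Expr [Term [Factor [Prim var]]]]]]

9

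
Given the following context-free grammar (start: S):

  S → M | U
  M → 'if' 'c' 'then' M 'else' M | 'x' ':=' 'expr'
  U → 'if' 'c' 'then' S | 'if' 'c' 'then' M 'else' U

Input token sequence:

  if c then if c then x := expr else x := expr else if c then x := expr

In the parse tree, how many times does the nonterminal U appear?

[S [U if c then [M if c then [M x := expr] else [M x := expr]] else [U if c then [S [M x := expr]]]]]

2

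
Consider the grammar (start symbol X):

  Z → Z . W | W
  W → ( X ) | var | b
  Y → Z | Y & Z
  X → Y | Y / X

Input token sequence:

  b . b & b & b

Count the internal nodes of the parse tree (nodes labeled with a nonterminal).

[X [Y [Y [Y [Z [Z [W b]] . [W b]]] & [Z [W b]]] & [Z [W b]]]]

12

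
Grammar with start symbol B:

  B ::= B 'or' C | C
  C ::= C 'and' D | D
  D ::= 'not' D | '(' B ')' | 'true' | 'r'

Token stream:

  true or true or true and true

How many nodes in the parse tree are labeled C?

4

[B [B [B [C [D true]]] or [C [D true]]] or [C [C [D true]] and [D true]]]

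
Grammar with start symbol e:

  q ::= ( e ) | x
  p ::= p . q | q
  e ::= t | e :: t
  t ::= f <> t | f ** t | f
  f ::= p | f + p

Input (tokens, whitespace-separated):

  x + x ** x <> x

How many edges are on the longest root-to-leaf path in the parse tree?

7

[e [t [f [f [p [q x]]] + [p [q x]]] ** [t [f [p [q x]]] <> [t [f [p [q x]]]]]]]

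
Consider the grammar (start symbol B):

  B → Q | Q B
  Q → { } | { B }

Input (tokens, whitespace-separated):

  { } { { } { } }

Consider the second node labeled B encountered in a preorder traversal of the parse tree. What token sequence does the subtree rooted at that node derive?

[B [Q { }] [B [Q { [B [Q { }] [B [Q { }]]] }]]]

{ { } { } }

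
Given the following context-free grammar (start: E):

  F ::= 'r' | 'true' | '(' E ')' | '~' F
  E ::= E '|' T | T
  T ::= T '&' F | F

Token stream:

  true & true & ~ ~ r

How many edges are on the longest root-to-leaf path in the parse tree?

[E [T [T [T [F true]] & [F true]] & [F ~ [F ~ [F r]]]]]

5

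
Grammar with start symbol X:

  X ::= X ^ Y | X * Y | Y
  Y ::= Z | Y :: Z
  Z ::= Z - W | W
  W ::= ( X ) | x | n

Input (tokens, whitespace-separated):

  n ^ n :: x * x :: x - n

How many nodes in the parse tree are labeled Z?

6

[X [X [X [Y [Z [W n]]]] ^ [Y [Y [Z [W n]]] :: [Z [W x]]]] * [Y [Y [Z [W x]]] :: [Z [Z [W x]] - [W n]]]]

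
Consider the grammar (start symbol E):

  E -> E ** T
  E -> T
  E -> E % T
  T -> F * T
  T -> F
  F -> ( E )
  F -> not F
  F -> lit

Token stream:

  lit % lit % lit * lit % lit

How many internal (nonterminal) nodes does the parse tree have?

[E [E [E [E [T [F lit]]] % [T [F lit]]] % [T [F lit] * [T [F lit]]]] % [T [F lit]]]

14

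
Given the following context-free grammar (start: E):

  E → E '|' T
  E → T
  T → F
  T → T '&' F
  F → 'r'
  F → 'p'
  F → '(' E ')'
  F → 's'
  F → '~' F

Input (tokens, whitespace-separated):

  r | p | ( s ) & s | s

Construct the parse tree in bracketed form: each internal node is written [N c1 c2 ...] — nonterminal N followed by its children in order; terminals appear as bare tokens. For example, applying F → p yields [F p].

E
E | T
E | T | T
E | T | T | T
T | T | T | T
F | T | T | T
r | T | T | T
r | F | T | T
r | p | T | T
r | p | T & F | T
r | p | F & F | T
r | p | ( E ) & F | T
r | p | ( T ) & F | T
r | p | ( F ) & F | T
r | p | ( s ) & F | T
r | p | ( s ) & s | T
r | p | ( s ) & s | F
r | p | ( s ) & s | s

[E [E [E [E [T [F r]]] | [T [F p]]] | [T [T [F ( [E [T [F s]]] )]] & [F s]]] | [T [F s]]]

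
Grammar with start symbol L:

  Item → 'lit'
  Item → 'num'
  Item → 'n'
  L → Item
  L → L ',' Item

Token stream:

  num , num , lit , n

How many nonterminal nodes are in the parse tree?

[L [L [L [L [Item num]] , [Item num]] , [Item lit]] , [Item n]]

8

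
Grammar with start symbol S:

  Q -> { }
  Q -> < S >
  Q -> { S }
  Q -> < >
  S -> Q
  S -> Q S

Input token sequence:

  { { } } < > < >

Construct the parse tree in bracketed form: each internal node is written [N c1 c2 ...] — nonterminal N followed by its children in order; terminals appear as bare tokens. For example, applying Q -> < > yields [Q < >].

S
Q S
{ S } S
{ Q } S
{ { } } S
{ { } } Q S
{ { } } < > S
{ { } } < > Q
{ { } } < > < >

[S [Q { [S [Q { }]] }] [S [Q < >] [S [Q < >]]]]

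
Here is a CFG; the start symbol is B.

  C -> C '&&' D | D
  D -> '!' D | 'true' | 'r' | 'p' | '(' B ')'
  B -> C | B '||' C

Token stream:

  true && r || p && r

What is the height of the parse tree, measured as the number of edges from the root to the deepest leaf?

5

[B [B [C [C [D true]] && [D r]]] || [C [C [D p]] && [D r]]]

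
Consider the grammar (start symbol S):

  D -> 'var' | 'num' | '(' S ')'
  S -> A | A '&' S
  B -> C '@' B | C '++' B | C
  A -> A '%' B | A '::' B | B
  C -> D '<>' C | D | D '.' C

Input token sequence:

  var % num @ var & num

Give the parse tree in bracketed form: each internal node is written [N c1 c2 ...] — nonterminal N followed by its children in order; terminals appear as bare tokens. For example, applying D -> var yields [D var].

[S [A [A [B [C [D var]]]] % [B [C [D num]] @ [B [C [D var]]]]] & [S [A [B [C [D num]]]]]]

S
A & S
A % B & S
B % B & S
C % B & S
D % B & S
var % B & S
var % C @ B & S
var % D @ B & S
var % num @ B & S
var % num @ C & S
var % num @ D & S
var % num @ var & S
var % num @ var & A
var % num @ var & B
var % num @ var & C
var % num @ var & D
var % num @ var & num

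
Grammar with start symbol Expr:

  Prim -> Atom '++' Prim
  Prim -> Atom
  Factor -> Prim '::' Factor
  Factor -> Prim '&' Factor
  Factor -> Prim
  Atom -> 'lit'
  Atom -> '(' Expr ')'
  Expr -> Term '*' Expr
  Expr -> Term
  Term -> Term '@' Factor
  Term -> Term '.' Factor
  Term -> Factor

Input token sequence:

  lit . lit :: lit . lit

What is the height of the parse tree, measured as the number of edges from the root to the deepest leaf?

7

[Expr [Term [Term [Term [Factor [Prim [Atom lit]]]] . [Factor [Prim [Atom lit]] :: [Factor [Prim [Atom lit]]]]] . [Factor [Prim [Atom lit]]]]]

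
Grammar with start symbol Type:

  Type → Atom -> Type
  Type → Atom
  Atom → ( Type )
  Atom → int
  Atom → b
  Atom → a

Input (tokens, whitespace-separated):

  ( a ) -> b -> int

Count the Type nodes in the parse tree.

4

[Type [Atom ( [Type [Atom a]] )] -> [Type [Atom b] -> [Type [Atom int]]]]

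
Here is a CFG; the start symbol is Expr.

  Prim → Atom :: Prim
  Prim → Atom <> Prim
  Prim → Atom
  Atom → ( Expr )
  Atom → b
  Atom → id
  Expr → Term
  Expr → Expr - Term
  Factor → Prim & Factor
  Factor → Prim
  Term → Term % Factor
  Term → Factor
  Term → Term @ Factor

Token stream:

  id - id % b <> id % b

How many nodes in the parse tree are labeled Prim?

[Expr [Expr [Term [Factor [Prim [Atom id]]]]] - [Term [Term [Term [Factor [Prim [Atom id]]]] % [Factor [Prim [Atom b] <> [Prim [Atom id]]]]] % [Factor [Prim [Atom b]]]]]

5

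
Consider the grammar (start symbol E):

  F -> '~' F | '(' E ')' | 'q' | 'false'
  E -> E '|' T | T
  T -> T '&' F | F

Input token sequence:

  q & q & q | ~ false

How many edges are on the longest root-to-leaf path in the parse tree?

6

[E [E [T [T [T [F q]] & [F q]] & [F q]]] | [T [F ~ [F false]]]]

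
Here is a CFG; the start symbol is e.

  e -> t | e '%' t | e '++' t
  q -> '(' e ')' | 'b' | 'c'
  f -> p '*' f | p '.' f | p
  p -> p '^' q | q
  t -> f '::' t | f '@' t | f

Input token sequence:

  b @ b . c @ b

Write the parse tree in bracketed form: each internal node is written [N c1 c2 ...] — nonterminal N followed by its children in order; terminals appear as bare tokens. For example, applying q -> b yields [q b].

e
t
f @ t
p @ t
q @ t
b @ t
b @ f @ t
b @ p . f @ t
b @ q . f @ t
b @ b . f @ t
b @ b . p @ t
b @ b . q @ t
b @ b . c @ t
b @ b . c @ f
b @ b . c @ p
b @ b . c @ q
b @ b . c @ b

[e [t [f [p [q b]]] @ [t [f [p [q b]] . [f [p [q c]]]] @ [t [f [p [q b]]]]]]]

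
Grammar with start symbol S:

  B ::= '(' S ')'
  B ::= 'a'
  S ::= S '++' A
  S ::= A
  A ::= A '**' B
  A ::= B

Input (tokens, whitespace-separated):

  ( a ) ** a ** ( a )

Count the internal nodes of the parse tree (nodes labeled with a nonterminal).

[S [A [A [A [B ( [S [A [B a]]] )]] ** [B a]] ** [B ( [S [A [B a]]] )]]]

13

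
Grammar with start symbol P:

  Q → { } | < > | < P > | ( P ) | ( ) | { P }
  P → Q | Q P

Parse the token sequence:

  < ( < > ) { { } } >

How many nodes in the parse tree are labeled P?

5

[P [Q < [P [Q ( [P [Q < >]] )] [P [Q { [P [Q { }]] }]]] >]]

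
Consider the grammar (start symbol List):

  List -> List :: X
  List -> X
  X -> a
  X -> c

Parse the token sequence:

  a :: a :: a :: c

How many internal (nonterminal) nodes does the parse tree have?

[List [List [List [List [X a]] :: [X a]] :: [X a]] :: [X c]]

8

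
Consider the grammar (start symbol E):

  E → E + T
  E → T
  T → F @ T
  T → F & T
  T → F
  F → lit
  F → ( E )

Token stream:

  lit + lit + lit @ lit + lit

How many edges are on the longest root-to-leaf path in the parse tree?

[E [E [E [E [T [F lit]]] + [T [F lit]]] + [T [F lit] @ [T [F lit]]]] + [T [F lit]]]

6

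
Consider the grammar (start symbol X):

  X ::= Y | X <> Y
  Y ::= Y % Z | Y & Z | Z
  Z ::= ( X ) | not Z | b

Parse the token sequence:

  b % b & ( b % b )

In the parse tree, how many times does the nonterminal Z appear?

[X [Y [Y [Y [Z b]] % [Z b]] & [Z ( [X [Y [Y [Z b]] % [Z b]]] )]]]

5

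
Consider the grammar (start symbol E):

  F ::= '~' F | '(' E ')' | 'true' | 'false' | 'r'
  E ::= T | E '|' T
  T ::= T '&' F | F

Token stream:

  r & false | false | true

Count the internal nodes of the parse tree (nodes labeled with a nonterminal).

[E [E [E [T [T [F r]] & [F false]]] | [T [F false]]] | [T [F true]]]

11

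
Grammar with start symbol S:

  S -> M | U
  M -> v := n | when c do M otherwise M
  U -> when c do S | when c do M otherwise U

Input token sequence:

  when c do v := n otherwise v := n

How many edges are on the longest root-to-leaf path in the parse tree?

3

[S [M when c do [M v := n] otherwise [M v := n]]]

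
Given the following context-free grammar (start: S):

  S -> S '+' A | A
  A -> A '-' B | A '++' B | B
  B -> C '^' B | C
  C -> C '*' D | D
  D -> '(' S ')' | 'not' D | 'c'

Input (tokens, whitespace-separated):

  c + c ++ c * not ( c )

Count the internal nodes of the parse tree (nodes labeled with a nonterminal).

22

[S [S [A [B [C [D c]]]]] + [A [A [B [C [D c]]]] ++ [B [C [C [D c]] * [D not [D ( [S [A [B [C [D c]]]]] )]]]]]]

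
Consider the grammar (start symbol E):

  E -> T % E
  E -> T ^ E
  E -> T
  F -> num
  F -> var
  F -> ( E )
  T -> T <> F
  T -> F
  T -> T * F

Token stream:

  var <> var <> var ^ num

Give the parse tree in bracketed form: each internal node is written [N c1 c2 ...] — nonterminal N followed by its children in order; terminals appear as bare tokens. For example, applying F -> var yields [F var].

[E [T [T [T [F var]] <> [F var]] <> [F var]] ^ [E [T [F num]]]]

E
T ^ E
T <> F ^ E
T <> F <> F ^ E
F <> F <> F ^ E
var <> F <> F ^ E
var <> var <> F ^ E
var <> var <> var ^ E
var <> var <> var ^ T
var <> var <> var ^ F
var <> var <> var ^ num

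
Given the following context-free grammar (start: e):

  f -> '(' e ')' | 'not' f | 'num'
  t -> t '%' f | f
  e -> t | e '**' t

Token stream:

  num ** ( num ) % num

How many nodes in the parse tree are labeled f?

4

[e [e [t [f num]]] ** [t [t [f ( [e [t [f num]]] )]] % [f num]]]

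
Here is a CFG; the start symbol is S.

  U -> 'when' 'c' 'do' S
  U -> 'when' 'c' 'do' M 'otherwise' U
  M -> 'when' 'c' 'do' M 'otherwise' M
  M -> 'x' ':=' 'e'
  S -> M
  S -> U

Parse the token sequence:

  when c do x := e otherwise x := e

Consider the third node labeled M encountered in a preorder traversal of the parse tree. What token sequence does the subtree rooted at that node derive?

x := e

[S [M when c do [M x := e] otherwise [M x := e]]]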